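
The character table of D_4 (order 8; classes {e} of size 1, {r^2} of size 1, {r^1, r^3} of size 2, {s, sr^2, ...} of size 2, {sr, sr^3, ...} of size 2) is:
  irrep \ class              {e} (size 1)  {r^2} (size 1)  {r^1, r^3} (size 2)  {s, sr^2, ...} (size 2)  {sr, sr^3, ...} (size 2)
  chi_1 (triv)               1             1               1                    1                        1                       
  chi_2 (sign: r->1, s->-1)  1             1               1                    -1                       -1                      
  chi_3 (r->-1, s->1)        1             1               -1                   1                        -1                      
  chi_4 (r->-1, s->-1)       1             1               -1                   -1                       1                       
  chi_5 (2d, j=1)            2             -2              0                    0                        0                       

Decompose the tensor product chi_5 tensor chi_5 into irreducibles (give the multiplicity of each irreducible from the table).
chi_5 tensor chi_5 = chi_1 + chi_2 + chi_3 + chi_4 (all other irreducibles have multiplicity 0).

Derivation: The character of a tensor product is the pointwise product (chi_5 * chi_5)(C) = chi_5(C) * chi_5(C):
  {e}: (2)*(2), {r^2}: (-2)*(-2), {r^1, r^3}: (0)*(0), {s, sr^2, ...}: (0)*(0), {sr, sr^3, ...}: (0)*(0)
so (chi_5 * chi_5) takes values
  {e} -> 4, {r^2} -> 4, {r^1, r^3} -> 0, {s, sr^2, ...} -> 0, {sr, sr^3, ...} -> 0.
Now take the inner product of this character with each irreducible chi from the table, <chi_5*chi_5, chi> = (1/8) sum_C |C| (chi_5*chi_5)(C) conj(chi(C)):
  <chi_5*chi_5, chi_1> = (1/8)[1*(4)*conj(1) + 1*(4)*conj(1) + 2*(0)*conj(1) + 2*(0)*conj(1) + 2*(0)*conj(1)]
      = (1/8)[(4) + (4) + (0) + (0) + (0)] = 8/8 = 1
  <chi_5*chi_5, chi_2> = (1/8)[1*(4)*conj(1) + 1*(4)*conj(1) + 2*(0)*conj(1) + 2*(0)*conj(-1) + 2*(0)*conj(-1)]
      = (1/8)[(4) + (4) + (0) + (0) + (0)] = 8/8 = 1
  <chi_5*chi_5, chi_3> = (1/8)[1*(4)*conj(1) + 1*(4)*conj(1) + 2*(0)*conj(-1) + 2*(0)*conj(1) + 2*(0)*conj(-1)]
      = (1/8)[(4) + (4) + (0) + (0) + (0)] = 8/8 = 1
  <chi_5*chi_5, chi_4> = (1/8)[1*(4)*conj(1) + 1*(4)*conj(1) + 2*(0)*conj(-1) + 2*(0)*conj(-1) + 2*(0)*conj(1)]
      = (1/8)[(4) + (4) + (0) + (0) + (0)] = 8/8 = 1
  <chi_5*chi_5, chi_5> = (1/8)[1*(4)*conj(2) + 1*(4)*conj(-2) + 2*(0)*conj(0) + 2*(0)*conj(0) + 2*(0)*conj(0)]
      = (1/8)[(8) + (-8) + (0) + (0) + (0)] = 0/8 = 0
Hence the multiplicities are chi_1: 1, chi_2: 1, chi_3: 1, chi_4: 1. Dimension check: dim(chi_5)*dim(chi_5) = 2*2 = 4 and sum (mult * dim) = 1*1 + 1*1 + 1*1 + 1*1 = 4.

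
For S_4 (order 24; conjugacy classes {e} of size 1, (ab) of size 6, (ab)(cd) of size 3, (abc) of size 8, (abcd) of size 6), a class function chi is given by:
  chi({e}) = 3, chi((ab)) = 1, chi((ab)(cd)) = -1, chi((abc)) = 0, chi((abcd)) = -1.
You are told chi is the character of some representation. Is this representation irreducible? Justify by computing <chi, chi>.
Irreducible: <chi, chi> = 1.

Proof sketch: <chi, chi> = (1/|G|) sum_C |C| * |chi(C)|^2 = (1/24)[1*|3|^2 + 6*|1|^2 + 3*|-1|^2 + 8*|0|^2 + 6*|-1|^2]
  = (1/24)[(9) + (6) + (3) + (0) + (6)] = 24/24 = 1.
A character is irreducible iff <chi, chi> = 1, so this representation is irreducible.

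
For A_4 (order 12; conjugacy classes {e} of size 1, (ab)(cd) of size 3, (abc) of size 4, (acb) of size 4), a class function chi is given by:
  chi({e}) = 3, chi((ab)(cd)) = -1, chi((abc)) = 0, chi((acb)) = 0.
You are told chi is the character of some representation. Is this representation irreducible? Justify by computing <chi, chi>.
Irreducible: <chi, chi> = 1.

Explanation: <chi, chi> = (1/|G|) sum_C |C| * |chi(C)|^2 = (1/12)[1*|3|^2 + 3*|-1|^2 + 4*|0|^2 + 4*|0|^2]
  = (1/12)[(9) + (3) + (0) + (0)] = 12/12 = 1.
(Exp terms are combined using exp(i*s)*conj(exp(i*t)) = exp(i*(s-t)), and sums of them are collapsed using the identity that for every m > 1 the m distinct m-th roots of unity sum to 0, e.g. 1 + exp(2*I*pi/3) + exp(-2*I*pi/3) = 0.)
A character is irreducible iff <chi, chi> = 1, so this representation is irreducible.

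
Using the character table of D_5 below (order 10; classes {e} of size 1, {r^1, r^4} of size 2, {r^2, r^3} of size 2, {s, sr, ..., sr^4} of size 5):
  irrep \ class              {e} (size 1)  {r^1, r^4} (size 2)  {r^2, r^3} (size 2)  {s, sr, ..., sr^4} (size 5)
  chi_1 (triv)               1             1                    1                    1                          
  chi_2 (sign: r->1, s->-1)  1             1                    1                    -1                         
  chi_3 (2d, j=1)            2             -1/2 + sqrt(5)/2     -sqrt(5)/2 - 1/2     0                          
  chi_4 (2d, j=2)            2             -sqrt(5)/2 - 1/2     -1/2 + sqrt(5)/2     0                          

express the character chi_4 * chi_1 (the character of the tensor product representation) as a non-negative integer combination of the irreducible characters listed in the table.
chi_4 tensor chi_1 = chi_4 (all other irreducibles have multiplicity 0).

Working: The character of a tensor product is the pointwise product (chi_4 * chi_1)(C) = chi_4(C) * chi_1(C):
  {e}: (2)*(1), {r^1, r^4}: (-sqrt(5)/2 - 1/2)*(1), {r^2, r^3}: (-1/2 + sqrt(5)/2)*(1), {s, sr, ..., sr^4}: (0)*(1)
so (chi_4 * chi_1) takes values
  {e} -> 2, {r^1, r^4} -> -sqrt(5)/2 - 1/2, {r^2, r^3} -> -1/2 + sqrt(5)/2, {s, sr, ..., sr^4} -> 0.
Now take the inner product of this character with each irreducible chi from the table, <chi_4*chi_1, chi> = (1/10) sum_C |C| (chi_4*chi_1)(C) conj(chi(C)):
  <chi_4*chi_1, chi_1> = (1/10)[1*(2)*conj(1) + 2*(-sqrt(5)/2 - 1/2)*conj(1) + 2*(-1/2 + sqrt(5)/2)*conj(1) + 5*(0)*conj(1)]
      = (1/10)[(2) + (-sqrt(5) - 1) + (-1 + sqrt(5)) + (0)] = 0/10 = 0
  <chi_4*chi_1, chi_2> = (1/10)[1*(2)*conj(1) + 2*(-sqrt(5)/2 - 1/2)*conj(1) + 2*(-1/2 + sqrt(5)/2)*conj(1) + 5*(0)*conj(-1)]
      = (1/10)[(2) + (-sqrt(5) - 1) + (-1 + sqrt(5)) + (0)] = 0/10 = 0
  <chi_4*chi_1, chi_3> = (1/10)[1*(2)*conj(2) + 2*(-sqrt(5)/2 - 1/2)*conj(-1/2 + sqrt(5)/2) + 2*(-1/2 + sqrt(5)/2)*conj(-sqrt(5)/2 - 1/2) + 5*(0)*conj(0)]
      = (1/10)[(4) + (-2) + (-2) + (0)] = 0/10 = 0
  <chi_4*chi_1, chi_4> = (1/10)[1*(2)*conj(2) + 2*(-sqrt(5)/2 - 1/2)*conj(-sqrt(5)/2 - 1/2) + 2*(-1/2 + sqrt(5)/2)*conj(-1/2 + sqrt(5)/2) + 5*(0)*conj(0)]
      = (1/10)[(4) + (sqrt(5) + 3) + (3 - sqrt(5)) + (0)] = 10/10 = 1
Hence the multiplicities are chi_4: 1. Dimension check: dim(chi_4)*dim(chi_1) = 2*1 = 2 and sum (mult * dim) = 1*2 = 2.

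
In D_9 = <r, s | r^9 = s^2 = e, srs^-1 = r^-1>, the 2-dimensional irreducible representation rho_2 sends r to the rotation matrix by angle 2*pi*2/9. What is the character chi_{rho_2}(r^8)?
chi_{rho_2}(r^8) = 2*cos(2*pi*2*8/9) = 2*cos(4*pi/9)

Why: rho_2(r^8) is rotation by angle 2*pi*2*8/9, whose trace is 2*cos(2*pi*2*8/9) = 2*cos(4*pi/9).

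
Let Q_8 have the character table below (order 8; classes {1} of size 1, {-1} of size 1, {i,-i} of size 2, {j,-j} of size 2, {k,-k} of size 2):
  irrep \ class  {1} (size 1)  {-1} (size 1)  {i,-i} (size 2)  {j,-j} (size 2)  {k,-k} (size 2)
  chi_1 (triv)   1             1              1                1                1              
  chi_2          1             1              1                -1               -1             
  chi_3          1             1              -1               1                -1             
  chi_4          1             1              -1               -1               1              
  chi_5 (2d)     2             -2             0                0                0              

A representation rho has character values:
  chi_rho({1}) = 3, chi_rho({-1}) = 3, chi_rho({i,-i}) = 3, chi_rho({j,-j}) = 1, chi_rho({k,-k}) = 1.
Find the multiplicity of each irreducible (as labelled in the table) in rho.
Multiplicities: chi_1: 2, chi_2: 1, chi_3: 0, chi_4: 0, chi_5: 0.

Details: Use <chi_rho, chi> = (1/|G|) sum_C |C| * chi_rho(C) * conj(chi(C)) with |G| = 8 for each irreducible chi in the table:
  <chi_rho, chi_1> = (1/8)[1*(3)*conj(1) + 1*(3)*conj(1) + 2*(3)*conj(1) + 2*(1)*conj(1) + 2*(1)*conj(1)]
      = (1/8)[(3) + (3) + (6) + (2) + (2)] = 16/8 = 2
  <chi_rho, chi_2> = (1/8)[1*(3)*conj(1) + 1*(3)*conj(1) + 2*(3)*conj(1) + 2*(1)*conj(-1) + 2*(1)*conj(-1)]
      = (1/8)[(3) + (3) + (6) + (-2) + (-2)] = 8/8 = 1
  <chi_rho, chi_3> = (1/8)[1*(3)*conj(1) + 1*(3)*conj(1) + 2*(3)*conj(-1) + 2*(1)*conj(1) + 2*(1)*conj(-1)]
      = (1/8)[(3) + (3) + (-6) + (2) + (-2)] = 0/8 = 0
  <chi_rho, chi_4> = (1/8)[1*(3)*conj(1) + 1*(3)*conj(1) + 2*(3)*conj(-1) + 2*(1)*conj(-1) + 2*(1)*conj(1)]
      = (1/8)[(3) + (3) + (-6) + (-2) + (2)] = 0/8 = 0
  <chi_rho, chi_5> = (1/8)[1*(3)*conj(2) + 1*(3)*conj(-2) + 2*(3)*conj(0) + 2*(1)*conj(0) + 2*(1)*conj(0)]
      = (1/8)[(6) + (-6) + (0) + (0) + (0)] = 0/8 = 0
Dimension check: dim(rho) = sum (mult * dim) = 2*1 + 1*1 + 0*1 + 0*1 + 0*2 = 3 = chi_rho(e) = 3.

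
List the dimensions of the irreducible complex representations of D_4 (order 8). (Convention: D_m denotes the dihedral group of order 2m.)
Dimensions: 1, 1, 1, 1, 2

Why: There are 5 irreducibles (= number of conjugacy classes). Their dimensions d_i satisfy sum d_i^2 = |G| = 8: 1 + 1 + 1 + 1 + 4 = 8.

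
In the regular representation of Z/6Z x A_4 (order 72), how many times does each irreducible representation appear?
Each irreducible V_i of dimension d_i appears with multiplicity d_i, i.e. rho_reg = (direct sum over all irreducibles V_i) d_i V_i. The irreducible dimensions for Z/6Z x A_4 are 1, 1, 1, 1, 1, 1, 1, 1, 1, 1, 1, 1, 1, 1, 1, 1, 1, 1, 3, 3, 3, 3, 3, 3: 18 irreducibles of dimension 1, each with multiplicity 1; 6 irreducibles of dimension 3, each with multiplicity 3. Total dimension 18*1*1 + 6*3*3 = 72 = |G|.

General theorem: in the regular representation of a finite group G, each irreducible appears with multiplicity equal to its dimension. Check: dim(rho_reg) = sum d_i^2 = 1 + 1 + 1 + 1 + 1 + 1 + 1 + 1 + 1 + 1 + 1 + 1 + 1 + 1 + 1 + 1 + 1 + 1 + 9 + 9 + 9 + 9 + 9 + 9 = 72 = |G|.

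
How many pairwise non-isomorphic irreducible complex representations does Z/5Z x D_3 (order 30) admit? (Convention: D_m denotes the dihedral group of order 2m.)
15

Reasoning: The number of irreducible complex representations of a finite group equals its number of conjugacy classes. For a direct product, #classes(G x H) = #classes(G) * #classes(H). Z/5Z has 5 classes (abelian), D_3 has 3 classes, so 5 * 3 = 15, so Z/5Z x D_3 (order 30) has exactly 15 irreducible complex representations.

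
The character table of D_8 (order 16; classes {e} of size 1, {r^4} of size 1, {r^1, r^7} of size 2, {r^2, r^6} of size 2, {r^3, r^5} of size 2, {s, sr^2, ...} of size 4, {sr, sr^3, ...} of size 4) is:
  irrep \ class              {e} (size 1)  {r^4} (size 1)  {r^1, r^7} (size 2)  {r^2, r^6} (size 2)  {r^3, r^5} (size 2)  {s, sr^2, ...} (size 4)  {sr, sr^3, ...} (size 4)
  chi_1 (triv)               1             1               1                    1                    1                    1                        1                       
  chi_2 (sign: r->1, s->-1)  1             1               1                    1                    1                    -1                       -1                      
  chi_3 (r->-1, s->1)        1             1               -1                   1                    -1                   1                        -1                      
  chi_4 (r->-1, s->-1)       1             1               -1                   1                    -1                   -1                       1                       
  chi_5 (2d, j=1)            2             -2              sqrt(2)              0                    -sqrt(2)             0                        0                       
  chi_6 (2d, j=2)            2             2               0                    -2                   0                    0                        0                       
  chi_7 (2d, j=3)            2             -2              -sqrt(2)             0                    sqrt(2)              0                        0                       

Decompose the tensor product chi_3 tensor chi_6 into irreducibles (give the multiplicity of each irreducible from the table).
chi_3 tensor chi_6 = chi_6 (all other irreducibles have multiplicity 0).

Argument: The character of a tensor product is the pointwise product (chi_3 * chi_6)(C) = chi_3(C) * chi_6(C):
  {e}: (1)*(2), {r^4}: (1)*(2), {r^1, r^7}: (-1)*(0), {r^2, r^6}: (1)*(-2), {r^3, r^5}: (-1)*(0), {s, sr^2, ...}: (1)*(0), {sr, sr^3, ...}: (-1)*(0)
so (chi_3 * chi_6) takes values
  {e} -> 2, {r^4} -> 2, {r^1, r^7} -> 0, {r^2, r^6} -> -2, {r^3, r^5} -> 0, {s, sr^2, ...} -> 0, {sr, sr^3, ...} -> 0.
Now take the inner product of this character with each irreducible chi from the table, <chi_3*chi_6, chi> = (1/16) sum_C |C| (chi_3*chi_6)(C) conj(chi(C)):
  <chi_3*chi_6, chi_1> = (1/16)[1*(2)*conj(1) + 1*(2)*conj(1) + 2*(0)*conj(1) + 2*(-2)*conj(1) + 2*(0)*conj(1) + 4*(0)*conj(1) + 4*(0)*conj(1)]
      = (1/16)[(2) + (2) + (0) + (-4) + (0) + (0) + (0)] = 0/16 = 0
  <chi_3*chi_6, chi_2> = (1/16)[1*(2)*conj(1) + 1*(2)*conj(1) + 2*(0)*conj(1) + 2*(-2)*conj(1) + 2*(0)*conj(1) + 4*(0)*conj(-1) + 4*(0)*conj(-1)]
      = (1/16)[(2) + (2) + (0) + (-4) + (0) + (0) + (0)] = 0/16 = 0
  <chi_3*chi_6, chi_3> = (1/16)[1*(2)*conj(1) + 1*(2)*conj(1) + 2*(0)*conj(-1) + 2*(-2)*conj(1) + 2*(0)*conj(-1) + 4*(0)*conj(1) + 4*(0)*conj(-1)]
      = (1/16)[(2) + (2) + (0) + (-4) + (0) + (0) + (0)] = 0/16 = 0
  <chi_3*chi_6, chi_4> = (1/16)[1*(2)*conj(1) + 1*(2)*conj(1) + 2*(0)*conj(-1) + 2*(-2)*conj(1) + 2*(0)*conj(-1) + 4*(0)*conj(-1) + 4*(0)*conj(1)]
      = (1/16)[(2) + (2) + (0) + (-4) + (0) + (0) + (0)] = 0/16 = 0
  <chi_3*chi_6, chi_5> = (1/16)[1*(2)*conj(2) + 1*(2)*conj(-2) + 2*(0)*conj(sqrt(2)) + 2*(-2)*conj(0) + 2*(0)*conj(-sqrt(2)) + 4*(0)*conj(0) + 4*(0)*conj(0)]
      = (1/16)[(4) + (-4) + (0) + (0) + (0) + (0) + (0)] = 0/16 = 0
  <chi_3*chi_6, chi_6> = (1/16)[1*(2)*conj(2) + 1*(2)*conj(2) + 2*(0)*conj(0) + 2*(-2)*conj(-2) + 2*(0)*conj(0) + 4*(0)*conj(0) + 4*(0)*conj(0)]
      = (1/16)[(4) + (4) + (0) + (8) + (0) + (0) + (0)] = 16/16 = 1
  <chi_3*chi_6, chi_7> = (1/16)[1*(2)*conj(2) + 1*(2)*conj(-2) + 2*(0)*conj(-sqrt(2)) + 2*(-2)*conj(0) + 2*(0)*conj(sqrt(2)) + 4*(0)*conj(0) + 4*(0)*conj(0)]
      = (1/16)[(4) + (-4) + (0) + (0) + (0) + (0) + (0)] = 0/16 = 0
Hence the multiplicities are chi_6: 1. Dimension check: dim(chi_3)*dim(chi_6) = 1*2 = 2 and sum (mult * dim) = 1*2 = 2.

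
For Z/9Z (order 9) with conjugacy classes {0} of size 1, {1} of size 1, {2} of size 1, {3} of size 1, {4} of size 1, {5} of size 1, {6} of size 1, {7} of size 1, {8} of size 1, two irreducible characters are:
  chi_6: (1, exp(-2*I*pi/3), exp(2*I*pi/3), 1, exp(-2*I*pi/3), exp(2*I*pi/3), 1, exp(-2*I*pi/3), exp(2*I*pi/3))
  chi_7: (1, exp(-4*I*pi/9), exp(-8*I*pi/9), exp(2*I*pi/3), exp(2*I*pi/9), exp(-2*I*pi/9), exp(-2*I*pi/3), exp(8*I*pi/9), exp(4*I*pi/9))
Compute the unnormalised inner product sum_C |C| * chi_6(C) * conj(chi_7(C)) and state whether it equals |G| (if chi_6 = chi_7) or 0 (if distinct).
Sum = 0; so <chi_6, chi_7> = 0 (distinct irreducibles are orthogonal).

Compute term by term over conjugacy classes (|C| * chi_6(C) * conj(chi_7(C))):
  1*(1)*conj(1) + 1*(exp(-2*I*pi/3))*conj(exp(-4*I*pi/9)) + 1*(exp(2*I*pi/3))*conj(exp(-8*I*pi/9)) + 1*(1)*conj(exp(2*I*pi/3)) + 1*(exp(-2*I*pi/3))*conj(exp(2*I*pi/9)) + 1*(exp(2*I*pi/3))*conj(exp(-2*I*pi/9)) + 1*(1)*conj(exp(-2*I*pi/3)) + 1*(exp(-2*I*pi/3))*conj(exp(8*I*pi/9)) + 1*(exp(2*I*pi/3))*conj(exp(4*I*pi/9))
  = (1) + (exp(-2*I*pi/9)) + (exp(-4*I*pi/9)) + (exp(-2*I*pi/3)) + (exp(-8*I*pi/9)) + (exp(8*I*pi/9)) + (exp(2*I*pi/3)) + (exp(4*I*pi/9)) + (exp(2*I*pi/9))
  = 0.
(Exp terms are combined using exp(i*s)*conj(exp(i*t)) = exp(i*(s-t)), and sums of them are collapsed using the identity that for every m > 1 the m distinct m-th roots of unity sum to 0, e.g. 1 + exp(2*I*pi/3) + exp(-2*I*pi/3) = 0.)
Dividing by |G| = 9 gives 0/9 = 0, matching the row-orthogonality relation <chi_6, chi_7> = [chi_6 = chi_7].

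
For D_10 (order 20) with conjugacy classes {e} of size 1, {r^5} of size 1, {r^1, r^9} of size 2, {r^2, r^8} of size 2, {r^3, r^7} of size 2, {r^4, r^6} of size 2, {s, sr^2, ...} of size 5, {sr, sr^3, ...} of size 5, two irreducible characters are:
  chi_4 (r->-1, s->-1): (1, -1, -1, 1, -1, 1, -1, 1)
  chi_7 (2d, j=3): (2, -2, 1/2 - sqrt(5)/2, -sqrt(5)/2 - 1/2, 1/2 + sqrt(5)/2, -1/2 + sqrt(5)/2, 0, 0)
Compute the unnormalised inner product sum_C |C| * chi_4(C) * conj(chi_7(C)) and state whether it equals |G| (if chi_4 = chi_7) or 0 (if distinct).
Sum = 0; so <chi_4, chi_7> = 0 (distinct irreducibles are orthogonal).

Argument: Compute term by term over conjugacy classes (|C| * chi_4(C) * conj(chi_7(C))):
  1*(1)*conj(2) + 1*(-1)*conj(-2) + 2*(-1)*conj(1/2 - sqrt(5)/2) + 2*(1)*conj(-sqrt(5)/2 - 1/2) + 2*(-1)*conj(1/2 + sqrt(5)/2) + 2*(1)*conj(-1/2 + sqrt(5)/2) + 5*(-1)*conj(0) + 5*(1)*conj(0)
  = (2) + (2) + (-1 + sqrt(5)) + (-sqrt(5) - 1) + (-sqrt(5) - 1) + (-1 + sqrt(5)) + (0) + (0)
  = 0.
Dividing by |G| = 20 gives 0/20 = 0, matching the row-orthogonality relation <chi_4, chi_7> = [chi_4 = chi_7].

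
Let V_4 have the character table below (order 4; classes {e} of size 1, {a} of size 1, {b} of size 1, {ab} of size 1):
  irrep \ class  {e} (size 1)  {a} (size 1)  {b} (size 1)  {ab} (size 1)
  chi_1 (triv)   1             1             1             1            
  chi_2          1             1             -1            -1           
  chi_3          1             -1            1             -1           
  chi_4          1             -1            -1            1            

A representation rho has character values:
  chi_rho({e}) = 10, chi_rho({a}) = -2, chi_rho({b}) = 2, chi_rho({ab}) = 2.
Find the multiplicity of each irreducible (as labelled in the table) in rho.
Multiplicities: chi_1: 3, chi_2: 1, chi_3: 3, chi_4: 3.

Argument: Use <chi_rho, chi> = (1/|G|) sum_C |C| * chi_rho(C) * conj(chi(C)) with |G| = 4 for each irreducible chi in the table:
  <chi_rho, chi_1> = (1/4)[1*(10)*conj(1) + 1*(-2)*conj(1) + 1*(2)*conj(1) + 1*(2)*conj(1)]
      = (1/4)[(10) + (-2) + (2) + (2)] = 12/4 = 3
  <chi_rho, chi_2> = (1/4)[1*(10)*conj(1) + 1*(-2)*conj(1) + 1*(2)*conj(-1) + 1*(2)*conj(-1)]
      = (1/4)[(10) + (-2) + (-2) + (-2)] = 4/4 = 1
  <chi_rho, chi_3> = (1/4)[1*(10)*conj(1) + 1*(-2)*conj(-1) + 1*(2)*conj(1) + 1*(2)*conj(-1)]
      = (1/4)[(10) + (2) + (2) + (-2)] = 12/4 = 3
  <chi_rho, chi_4> = (1/4)[1*(10)*conj(1) + 1*(-2)*conj(-1) + 1*(2)*conj(-1) + 1*(2)*conj(1)]
      = (1/4)[(10) + (2) + (-2) + (2)] = 12/4 = 3
Dimension check: dim(rho) = sum (mult * dim) = 3*1 + 1*1 + 3*1 + 3*1 = 10 = chi_rho(e) = 10.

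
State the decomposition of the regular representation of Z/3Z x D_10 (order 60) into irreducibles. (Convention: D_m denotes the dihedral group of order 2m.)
Each irreducible V_i of dimension d_i appears with multiplicity d_i, i.e. rho_reg = (direct sum over all irreducibles V_i) d_i V_i. The irreducible dimensions for Z/3Z x D_10 are 1, 1, 1, 1, 1, 1, 1, 1, 1, 1, 1, 1, 2, 2, 2, 2, 2, 2, 2, 2, 2, 2, 2, 2: 12 irreducibles of dimension 1, each with multiplicity 1; 12 irreducibles of dimension 2, each with multiplicity 2. Total dimension 12*1*1 + 12*2*2 = 60 = |G|.

Solution. General theorem: in the regular representation of a finite group G, each irreducible appears with multiplicity equal to its dimension. Check: dim(rho_reg) = sum d_i^2 = 1 + 1 + 1 + 1 + 1 + 1 + 1 + 1 + 1 + 1 + 1 + 1 + 4 + 4 + 4 + 4 + 4 + 4 + 4 + 4 + 4 + 4 + 4 + 4 = 60 = |G|.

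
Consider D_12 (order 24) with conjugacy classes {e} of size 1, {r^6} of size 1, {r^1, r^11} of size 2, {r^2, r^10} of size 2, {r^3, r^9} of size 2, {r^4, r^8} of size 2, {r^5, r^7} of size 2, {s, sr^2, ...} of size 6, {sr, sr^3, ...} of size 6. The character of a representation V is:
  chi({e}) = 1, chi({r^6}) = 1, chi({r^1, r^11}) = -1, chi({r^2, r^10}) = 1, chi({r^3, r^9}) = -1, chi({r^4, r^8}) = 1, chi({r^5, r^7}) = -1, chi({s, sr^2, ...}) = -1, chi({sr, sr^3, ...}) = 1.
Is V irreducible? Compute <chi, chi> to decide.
Irreducible: <chi, chi> = 1.

<chi, chi> = (1/|G|) sum_C |C| * |chi(C)|^2 = (1/24)[1*|1|^2 + 1*|1|^2 + 2*|-1|^2 + 2*|1|^2 + 2*|-1|^2 + 2*|1|^2 + 2*|-1|^2 + 6*|-1|^2 + 6*|1|^2]
  = (1/24)[(1) + (1) + (2) + (2) + (2) + (2) + (2) + (6) + (6)] = 24/24 = 1.
A character is irreducible iff <chi, chi> = 1, so this representation is irreducible.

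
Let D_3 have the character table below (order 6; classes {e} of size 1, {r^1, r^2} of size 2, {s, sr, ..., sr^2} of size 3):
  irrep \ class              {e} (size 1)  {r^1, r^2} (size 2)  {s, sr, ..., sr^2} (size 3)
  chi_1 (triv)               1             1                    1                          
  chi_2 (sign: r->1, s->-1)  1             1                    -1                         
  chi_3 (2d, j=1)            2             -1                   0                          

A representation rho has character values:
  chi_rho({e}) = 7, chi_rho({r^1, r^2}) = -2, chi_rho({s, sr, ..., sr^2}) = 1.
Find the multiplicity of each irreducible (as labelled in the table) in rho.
Multiplicities: chi_1: 1, chi_2: 0, chi_3: 3.

Justification: Use <chi_rho, chi> = (1/|G|) sum_C |C| * chi_rho(C) * conj(chi(C)) with |G| = 6 for each irreducible chi in the table:
  <chi_rho, chi_1> = (1/6)[1*(7)*conj(1) + 2*(-2)*conj(1) + 3*(1)*conj(1)]
      = (1/6)[(7) + (-4) + (3)] = 6/6 = 1
  <chi_rho, chi_2> = (1/6)[1*(7)*conj(1) + 2*(-2)*conj(1) + 3*(1)*conj(-1)]
      = (1/6)[(7) + (-4) + (-3)] = 0/6 = 0
  <chi_rho, chi_3> = (1/6)[1*(7)*conj(2) + 2*(-2)*conj(-1) + 3*(1)*conj(0)]
      = (1/6)[(14) + (4) + (0)] = 18/6 = 3
Dimension check: dim(rho) = sum (mult * dim) = 1*1 + 0*1 + 3*2 = 7 = chi_rho(e) = 7.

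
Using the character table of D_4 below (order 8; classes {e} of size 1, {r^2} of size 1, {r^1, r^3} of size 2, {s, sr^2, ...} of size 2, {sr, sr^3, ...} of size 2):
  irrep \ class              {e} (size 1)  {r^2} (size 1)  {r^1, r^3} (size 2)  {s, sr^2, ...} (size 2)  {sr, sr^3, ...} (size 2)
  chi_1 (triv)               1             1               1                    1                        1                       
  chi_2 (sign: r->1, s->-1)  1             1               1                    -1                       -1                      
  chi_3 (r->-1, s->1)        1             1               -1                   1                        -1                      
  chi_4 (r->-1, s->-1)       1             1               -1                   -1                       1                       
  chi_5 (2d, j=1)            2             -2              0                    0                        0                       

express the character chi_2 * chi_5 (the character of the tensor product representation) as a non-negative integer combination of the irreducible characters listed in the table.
chi_2 tensor chi_5 = chi_5 (all other irreducibles have multiplicity 0).

Argument: The character of a tensor product is the pointwise product (chi_2 * chi_5)(C) = chi_2(C) * chi_5(C):
  {e}: (1)*(2), {r^2}: (1)*(-2), {r^1, r^3}: (1)*(0), {s, sr^2, ...}: (-1)*(0), {sr, sr^3, ...}: (-1)*(0)
so (chi_2 * chi_5) takes values
  {e} -> 2, {r^2} -> -2, {r^1, r^3} -> 0, {s, sr^2, ...} -> 0, {sr, sr^3, ...} -> 0.
Now take the inner product of this character with each irreducible chi from the table, <chi_2*chi_5, chi> = (1/8) sum_C |C| (chi_2*chi_5)(C) conj(chi(C)):
  <chi_2*chi_5, chi_1> = (1/8)[1*(2)*conj(1) + 1*(-2)*conj(1) + 2*(0)*conj(1) + 2*(0)*conj(1) + 2*(0)*conj(1)]
      = (1/8)[(2) + (-2) + (0) + (0) + (0)] = 0/8 = 0
  <chi_2*chi_5, chi_2> = (1/8)[1*(2)*conj(1) + 1*(-2)*conj(1) + 2*(0)*conj(1) + 2*(0)*conj(-1) + 2*(0)*conj(-1)]
      = (1/8)[(2) + (-2) + (0) + (0) + (0)] = 0/8 = 0
  <chi_2*chi_5, chi_3> = (1/8)[1*(2)*conj(1) + 1*(-2)*conj(1) + 2*(0)*conj(-1) + 2*(0)*conj(1) + 2*(0)*conj(-1)]
      = (1/8)[(2) + (-2) + (0) + (0) + (0)] = 0/8 = 0
  <chi_2*chi_5, chi_4> = (1/8)[1*(2)*conj(1) + 1*(-2)*conj(1) + 2*(0)*conj(-1) + 2*(0)*conj(-1) + 2*(0)*conj(1)]
      = (1/8)[(2) + (-2) + (0) + (0) + (0)] = 0/8 = 0
  <chi_2*chi_5, chi_5> = (1/8)[1*(2)*conj(2) + 1*(-2)*conj(-2) + 2*(0)*conj(0) + 2*(0)*conj(0) + 2*(0)*conj(0)]
      = (1/8)[(4) + (4) + (0) + (0) + (0)] = 8/8 = 1
Hence the multiplicities are chi_5: 1. Dimension check: dim(chi_2)*dim(chi_5) = 1*2 = 2 and sum (mult * dim) = 1*2 = 2.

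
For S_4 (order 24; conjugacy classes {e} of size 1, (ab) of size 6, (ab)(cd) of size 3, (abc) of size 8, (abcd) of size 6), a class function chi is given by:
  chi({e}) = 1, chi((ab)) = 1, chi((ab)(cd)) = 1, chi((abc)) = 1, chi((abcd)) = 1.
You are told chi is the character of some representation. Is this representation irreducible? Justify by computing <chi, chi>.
Irreducible: <chi, chi> = 1.

Argument: <chi, chi> = (1/|G|) sum_C |C| * |chi(C)|^2 = (1/24)[1*|1|^2 + 6*|1|^2 + 3*|1|^2 + 8*|1|^2 + 6*|1|^2]
  = (1/24)[(1) + (6) + (3) + (8) + (6)] = 24/24 = 1.
A character is irreducible iff <chi, chi> = 1, so this representation is irreducible.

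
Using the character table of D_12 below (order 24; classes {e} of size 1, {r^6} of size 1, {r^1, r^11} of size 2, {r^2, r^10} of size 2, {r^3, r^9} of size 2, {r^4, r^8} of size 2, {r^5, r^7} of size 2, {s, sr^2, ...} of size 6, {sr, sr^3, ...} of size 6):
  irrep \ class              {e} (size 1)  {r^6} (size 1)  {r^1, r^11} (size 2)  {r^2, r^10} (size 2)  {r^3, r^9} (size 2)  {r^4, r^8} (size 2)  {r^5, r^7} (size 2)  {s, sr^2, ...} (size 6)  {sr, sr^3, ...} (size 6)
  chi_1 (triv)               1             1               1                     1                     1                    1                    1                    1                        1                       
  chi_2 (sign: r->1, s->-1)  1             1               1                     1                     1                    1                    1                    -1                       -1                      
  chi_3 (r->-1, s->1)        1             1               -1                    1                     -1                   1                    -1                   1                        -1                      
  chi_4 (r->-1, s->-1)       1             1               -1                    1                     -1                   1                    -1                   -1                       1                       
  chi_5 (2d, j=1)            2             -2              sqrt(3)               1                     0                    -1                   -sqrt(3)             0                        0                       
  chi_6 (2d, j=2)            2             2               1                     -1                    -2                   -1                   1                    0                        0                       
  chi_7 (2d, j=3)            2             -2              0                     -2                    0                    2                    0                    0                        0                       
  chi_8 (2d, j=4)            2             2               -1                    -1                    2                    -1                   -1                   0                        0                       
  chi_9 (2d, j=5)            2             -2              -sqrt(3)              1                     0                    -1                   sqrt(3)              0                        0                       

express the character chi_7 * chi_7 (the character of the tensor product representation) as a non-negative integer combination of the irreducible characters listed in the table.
chi_7 tensor chi_7 = chi_1 + chi_2 + chi_3 + chi_4 (all other irreducibles have multiplicity 0).

Details: The character of a tensor product is the pointwise product (chi_7 * chi_7)(C) = chi_7(C) * chi_7(C):
  {e}: (2)*(2), {r^6}: (-2)*(-2), {r^1, r^11}: (0)*(0), {r^2, r^10}: (-2)*(-2), {r^3, r^9}: (0)*(0), {r^4, r^8}: (2)*(2), {r^5, r^7}: (0)*(0), {s, sr^2, ...}: (0)*(0), {sr, sr^3, ...}: (0)*(0)
so (chi_7 * chi_7) takes values
  {e} -> 4, {r^6} -> 4, {r^1, r^11} -> 0, {r^2, r^10} -> 4, {r^3, r^9} -> 0, {r^4, r^8} -> 4, {r^5, r^7} -> 0, {s, sr^2, ...} -> 0, {sr, sr^3, ...} -> 0.
Now take the inner product of this character with each irreducible chi from the table, <chi_7*chi_7, chi> = (1/24) sum_C |C| (chi_7*chi_7)(C) conj(chi(C)):
  <chi_7*chi_7, chi_1> = (1/24)[1*(4)*conj(1) + 1*(4)*conj(1) + 2*(0)*conj(1) + 2*(4)*conj(1) + 2*(0)*conj(1) + 2*(4)*conj(1) + 2*(0)*conj(1) + 6*(0)*conj(1) + 6*(0)*conj(1)]
      = (1/24)[(4) + (4) + (0) + (8) + (0) + (8) + (0) + (0) + (0)] = 24/24 = 1
  <chi_7*chi_7, chi_2> = (1/24)[1*(4)*conj(1) + 1*(4)*conj(1) + 2*(0)*conj(1) + 2*(4)*conj(1) + 2*(0)*conj(1) + 2*(4)*conj(1) + 2*(0)*conj(1) + 6*(0)*conj(-1) + 6*(0)*conj(-1)]
      = (1/24)[(4) + (4) + (0) + (8) + (0) + (8) + (0) + (0) + (0)] = 24/24 = 1
  <chi_7*chi_7, chi_3> = (1/24)[1*(4)*conj(1) + 1*(4)*conj(1) + 2*(0)*conj(-1) + 2*(4)*conj(1) + 2*(0)*conj(-1) + 2*(4)*conj(1) + 2*(0)*conj(-1) + 6*(0)*conj(1) + 6*(0)*conj(-1)]
      = (1/24)[(4) + (4) + (0) + (8) + (0) + (8) + (0) + (0) + (0)] = 24/24 = 1
  <chi_7*chi_7, chi_4> = (1/24)[1*(4)*conj(1) + 1*(4)*conj(1) + 2*(0)*conj(-1) + 2*(4)*conj(1) + 2*(0)*conj(-1) + 2*(4)*conj(1) + 2*(0)*conj(-1) + 6*(0)*conj(-1) + 6*(0)*conj(1)]
      = (1/24)[(4) + (4) + (0) + (8) + (0) + (8) + (0) + (0) + (0)] = 24/24 = 1
  <chi_7*chi_7, chi_5> = (1/24)[1*(4)*conj(2) + 1*(4)*conj(-2) + 2*(0)*conj(sqrt(3)) + 2*(4)*conj(1) + 2*(0)*conj(0) + 2*(4)*conj(-1) + 2*(0)*conj(-sqrt(3)) + 6*(0)*conj(0) + 6*(0)*conj(0)]
      = (1/24)[(8) + (-8) + (0) + (8) + (0) + (-8) + (0) + (0) + (0)] = 0/24 = 0
  <chi_7*chi_7, chi_6> = (1/24)[1*(4)*conj(2) + 1*(4)*conj(2) + 2*(0)*conj(1) + 2*(4)*conj(-1) + 2*(0)*conj(-2) + 2*(4)*conj(-1) + 2*(0)*conj(1) + 6*(0)*conj(0) + 6*(0)*conj(0)]
      = (1/24)[(8) + (8) + (0) + (-8) + (0) + (-8) + (0) + (0) + (0)] = 0/24 = 0
  <chi_7*chi_7, chi_7> = (1/24)[1*(4)*conj(2) + 1*(4)*conj(-2) + 2*(0)*conj(0) + 2*(4)*conj(-2) + 2*(0)*conj(0) + 2*(4)*conj(2) + 2*(0)*conj(0) + 6*(0)*conj(0) + 6*(0)*conj(0)]
      = (1/24)[(8) + (-8) + (0) + (-16) + (0) + (16) + (0) + (0) + (0)] = 0/24 = 0
  <chi_7*chi_7, chi_8> = (1/24)[1*(4)*conj(2) + 1*(4)*conj(2) + 2*(0)*conj(-1) + 2*(4)*conj(-1) + 2*(0)*conj(2) + 2*(4)*conj(-1) + 2*(0)*conj(-1) + 6*(0)*conj(0) + 6*(0)*conj(0)]
      = (1/24)[(8) + (8) + (0) + (-8) + (0) + (-8) + (0) + (0) + (0)] = 0/24 = 0
  <chi_7*chi_7, chi_9> = (1/24)[1*(4)*conj(2) + 1*(4)*conj(-2) + 2*(0)*conj(-sqrt(3)) + 2*(4)*conj(1) + 2*(0)*conj(0) + 2*(4)*conj(-1) + 2*(0)*conj(sqrt(3)) + 6*(0)*conj(0) + 6*(0)*conj(0)]
      = (1/24)[(8) + (-8) + (0) + (8) + (0) + (-8) + (0) + (0) + (0)] = 0/24 = 0
Hence the multiplicities are chi_1: 1, chi_2: 1, chi_3: 1, chi_4: 1. Dimension check: dim(chi_7)*dim(chi_7) = 2*2 = 4 and sum (mult * dim) = 1*1 + 1*1 + 1*1 + 1*1 = 4.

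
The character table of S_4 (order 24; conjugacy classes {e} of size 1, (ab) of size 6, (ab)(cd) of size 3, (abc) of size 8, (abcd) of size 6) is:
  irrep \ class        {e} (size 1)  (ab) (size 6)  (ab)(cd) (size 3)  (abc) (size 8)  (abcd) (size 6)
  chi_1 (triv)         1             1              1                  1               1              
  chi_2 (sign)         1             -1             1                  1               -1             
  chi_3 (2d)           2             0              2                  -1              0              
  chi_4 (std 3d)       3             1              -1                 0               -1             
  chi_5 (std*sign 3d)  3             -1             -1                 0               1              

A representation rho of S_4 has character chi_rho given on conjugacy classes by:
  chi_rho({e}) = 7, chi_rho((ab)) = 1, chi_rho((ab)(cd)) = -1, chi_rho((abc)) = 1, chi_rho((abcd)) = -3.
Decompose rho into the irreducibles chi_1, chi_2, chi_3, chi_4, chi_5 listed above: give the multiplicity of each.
Multiplicities: chi_1: 0, chi_2: 1, chi_3: 0, chi_4: 2, chi_5: 0.

Derivation: Use <chi_rho, chi> = (1/|G|) sum_C |C| * chi_rho(C) * conj(chi(C)) with |G| = 24 for each irreducible chi in the table:
  <chi_rho, chi_1> = (1/24)[1*(7)*conj(1) + 6*(1)*conj(1) + 3*(-1)*conj(1) + 8*(1)*conj(1) + 6*(-3)*conj(1)]
      = (1/24)[(7) + (6) + (-3) + (8) + (-18)] = 0/24 = 0
  <chi_rho, chi_2> = (1/24)[1*(7)*conj(1) + 6*(1)*conj(-1) + 3*(-1)*conj(1) + 8*(1)*conj(1) + 6*(-3)*conj(-1)]
      = (1/24)[(7) + (-6) + (-3) + (8) + (18)] = 24/24 = 1
  <chi_rho, chi_3> = (1/24)[1*(7)*conj(2) + 6*(1)*conj(0) + 3*(-1)*conj(2) + 8*(1)*conj(-1) + 6*(-3)*conj(0)]
      = (1/24)[(14) + (0) + (-6) + (-8) + (0)] = 0/24 = 0
  <chi_rho, chi_4> = (1/24)[1*(7)*conj(3) + 6*(1)*conj(1) + 3*(-1)*conj(-1) + 8*(1)*conj(0) + 6*(-3)*conj(-1)]
      = (1/24)[(21) + (6) + (3) + (0) + (18)] = 48/24 = 2
  <chi_rho, chi_5> = (1/24)[1*(7)*conj(3) + 6*(1)*conj(-1) + 3*(-1)*conj(-1) + 8*(1)*conj(0) + 6*(-3)*conj(1)]
      = (1/24)[(21) + (-6) + (3) + (0) + (-18)] = 0/24 = 0
Dimension check: dim(rho) = sum (mult * dim) = 0*1 + 1*1 + 0*2 + 2*3 + 0*3 = 7 = chi_rho(e) = 7.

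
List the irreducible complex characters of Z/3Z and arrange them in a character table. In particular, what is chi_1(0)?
Character table of Z/3Z (irreps indexed chi_0,...,chi_2 with chi_k(m) = zeta_3^(k*m), zeta_3 = exp(2*pi*i/3)):
  irrep \ class  {0} (size 1)  {1} (size 1)    {2} (size 1)  
  chi_0          1             1               1             
  chi_1          1             exp(2*I*pi/3)   exp(-2*I*pi/3)
  chi_2          1             exp(-2*I*pi/3)  exp(2*I*pi/3) 

Spot check: chi_1(0) = zeta_3^(1*0) = zeta_3^0 = 1.

Justification: Z/3Z is abelian, so all 3 irreducible complex representations are 1-dimensional. They are given by chi_k(m) = zeta_3^(k*m) for k = 0,...,2. Row orthogonality: sum_m chi_k(m) conj(chi_l(m)) = 3 * [k = l].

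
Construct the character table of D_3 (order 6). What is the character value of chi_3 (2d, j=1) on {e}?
Conjugacy classes: {e} of size 1, {r^1, r^2} of size 2, {s, sr, ..., sr^2} of size 3.
Character table:
  irrep \ class              {e} (size 1)  {r^1, r^2} (size 2)  {s, sr, ..., sr^2} (size 3)
  chi_1 (triv)               1             1                    1                          
  chi_2 (sign: r->1, s->-1)  1             1                    -1                         
  chi_3 (2d, j=1)            2             -1                   0                          

Spot check: chi_3 (2d, j=1) on {e} = 2.

Reasoning: D_3 has order 2*3 = 6 with 3 conjugacy classes, hence 3 irreducibles. Sum of squared dims 1 + 1 + 4 = 6 = |G|. Linear characters come from the abelianisation; the 2-dimensional irreps have character r^k -> 2*cos(2*pi*j*k/3), reflections -> 0.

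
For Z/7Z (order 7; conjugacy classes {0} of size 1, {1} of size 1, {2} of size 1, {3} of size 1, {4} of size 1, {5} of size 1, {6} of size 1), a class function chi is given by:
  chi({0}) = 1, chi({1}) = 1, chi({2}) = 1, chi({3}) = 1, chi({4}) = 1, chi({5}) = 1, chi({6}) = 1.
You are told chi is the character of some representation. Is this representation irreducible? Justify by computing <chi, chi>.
Irreducible: <chi, chi> = 1.

Explanation: <chi, chi> = (1/|G|) sum_C |C| * |chi(C)|^2 = (1/7)[1*|1|^2 + 1*|1|^2 + 1*|1|^2 + 1*|1|^2 + 1*|1|^2 + 1*|1|^2 + 1*|1|^2]
  = (1/7)[(1) + (1) + (1) + (1) + (1) + (1) + (1)] = 7/7 = 1.
(Exp terms are combined using exp(i*s)*conj(exp(i*t)) = exp(i*(s-t)), and sums of them are collapsed using the identity that for every m > 1 the m distinct m-th roots of unity sum to 0, e.g. 1 + exp(2*I*pi/3) + exp(-2*I*pi/3) = 0.)
A character is irreducible iff <chi, chi> = 1, so this representation is irreducible.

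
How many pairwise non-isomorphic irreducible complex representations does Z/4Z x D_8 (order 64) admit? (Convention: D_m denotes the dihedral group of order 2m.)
28

Proof sketch: The number of irreducible complex representations of a finite group equals its number of conjugacy classes. For a direct product, #classes(G x H) = #classes(G) * #classes(H). Z/4Z has 4 classes (abelian), D_8 has 7 classes, so 4 * 7 = 28, so Z/4Z x D_8 (order 64) has exactly 28 irreducible complex representations.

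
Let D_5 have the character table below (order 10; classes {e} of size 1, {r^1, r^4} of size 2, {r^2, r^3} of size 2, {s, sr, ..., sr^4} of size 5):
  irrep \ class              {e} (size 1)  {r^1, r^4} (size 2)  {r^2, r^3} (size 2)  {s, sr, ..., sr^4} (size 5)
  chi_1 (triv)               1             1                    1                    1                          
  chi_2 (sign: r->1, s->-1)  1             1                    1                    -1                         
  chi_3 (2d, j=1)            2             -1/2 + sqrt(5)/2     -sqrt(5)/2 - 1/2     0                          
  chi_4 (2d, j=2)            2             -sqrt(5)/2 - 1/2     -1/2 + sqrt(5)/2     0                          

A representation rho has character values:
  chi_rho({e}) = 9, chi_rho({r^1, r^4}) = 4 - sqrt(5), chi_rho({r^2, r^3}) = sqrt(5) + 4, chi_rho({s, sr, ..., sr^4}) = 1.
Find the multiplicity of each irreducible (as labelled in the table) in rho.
Multiplicities: chi_1: 3, chi_2: 2, chi_3: 0, chi_4: 2.

Why: Use <chi_rho, chi> = (1/|G|) sum_C |C| * chi_rho(C) * conj(chi(C)) with |G| = 10 for each irreducible chi in the table:
  <chi_rho, chi_1> = (1/10)[1*(9)*conj(1) + 2*(4 - sqrt(5))*conj(1) + 2*(sqrt(5) + 4)*conj(1) + 5*(1)*conj(1)]
      = (1/10)[(9) + (8 - 2*sqrt(5)) + (2*sqrt(5) + 8) + (5)] = 30/10 = 3
  <chi_rho, chi_2> = (1/10)[1*(9)*conj(1) + 2*(4 - sqrt(5))*conj(1) + 2*(sqrt(5) + 4)*conj(1) + 5*(1)*conj(-1)]
      = (1/10)[(9) + (8 - 2*sqrt(5)) + (2*sqrt(5) + 8) + (-5)] = 20/10 = 2
  <chi_rho, chi_3> = (1/10)[1*(9)*conj(2) + 2*(4 - sqrt(5))*conj(-1/2 + sqrt(5)/2) + 2*(sqrt(5) + 4)*conj(-sqrt(5)/2 - 1/2) + 5*(1)*conj(0)]
      = (1/10)[(18) + (-9 + 5*sqrt(5)) + (-5*sqrt(5) - 9) + (0)] = 0/10 = 0
  <chi_rho, chi_4> = (1/10)[1*(9)*conj(2) + 2*(4 - sqrt(5))*conj(-sqrt(5)/2 - 1/2) + 2*(sqrt(5) + 4)*conj(-1/2 + sqrt(5)/2) + 5*(1)*conj(0)]
      = (1/10)[(18) + (1 - 3*sqrt(5)) + (1 + 3*sqrt(5)) + (0)] = 20/10 = 2
Dimension check: dim(rho) = sum (mult * dim) = 3*1 + 2*1 + 0*2 + 2*2 = 9 = chi_rho(e) = 9.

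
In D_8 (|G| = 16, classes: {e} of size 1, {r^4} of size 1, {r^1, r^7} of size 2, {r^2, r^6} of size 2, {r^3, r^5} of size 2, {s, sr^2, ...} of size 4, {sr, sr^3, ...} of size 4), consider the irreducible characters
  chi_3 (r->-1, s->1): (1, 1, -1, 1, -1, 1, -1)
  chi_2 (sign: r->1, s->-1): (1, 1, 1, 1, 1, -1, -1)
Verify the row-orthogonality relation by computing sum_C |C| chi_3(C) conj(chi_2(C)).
Sum = 0; so <chi_3, chi_2> = 0 (distinct irreducibles are orthogonal).

Details: Compute term by term over conjugacy classes (|C| * chi_3(C) * conj(chi_2(C))):
  1*(1)*conj(1) + 1*(1)*conj(1) + 2*(-1)*conj(1) + 2*(1)*conj(1) + 2*(-1)*conj(1) + 4*(1)*conj(-1) + 4*(-1)*conj(-1)
  = (1) + (1) + (-2) + (2) + (-2) + (-4) + (4)
  = 0.
Dividing by |G| = 16 gives 0/16 = 0, matching the row-orthogonality relation <chi_3, chi_2> = [chi_3 = chi_2].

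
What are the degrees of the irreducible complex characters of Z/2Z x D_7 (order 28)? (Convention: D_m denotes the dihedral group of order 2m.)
Dimensions: 1, 1, 1, 1, 2, 2, 2, 2, 2, 2

Solution. There are 10 irreducibles (= number of conjugacy classes). Their dimensions d_i satisfy sum d_i^2 = |G| = 28: 1 + 1 + 1 + 1 + 4 + 4 + 4 + 4 + 4 + 4 = 28. (For the product with Z/2Z: each of the 2 1-dim characters of Z/2Z tensors with each irrep of D_7, giving 2 copies of each D_7-dimension.)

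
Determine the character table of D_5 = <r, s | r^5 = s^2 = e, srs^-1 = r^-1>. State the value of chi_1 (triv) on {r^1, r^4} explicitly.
Conjugacy classes: {e} of size 1, {r^1, r^4} of size 2, {r^2, r^3} of size 2, {s, sr, ..., sr^4} of size 5.
Character table:
  irrep \ class              {e} (size 1)  {r^1, r^4} (size 2)  {r^2, r^3} (size 2)  {s, sr, ..., sr^4} (size 5)
  chi_1 (triv)               1             1                    1                    1                          
  chi_2 (sign: r->1, s->-1)  1             1                    1                    -1                         
  chi_3 (2d, j=1)            2             -1/2 + sqrt(5)/2     -sqrt(5)/2 - 1/2     0                          
  chi_4 (2d, j=2)            2             -sqrt(5)/2 - 1/2     -1/2 + sqrt(5)/2     0                          

Spot check: chi_1 (triv) on {r^1, r^4} = 1.

Derivation: D_5 has order 2*5 = 10 with 4 conjugacy classes, hence 4 irreducibles. Sum of squared dims 1 + 1 + 4 + 4 = 10 = |G|. Linear characters come from the abelianisation; the 2-dimensional irreps have character r^k -> 2*cos(2*pi*j*k/5), reflections -> 0.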